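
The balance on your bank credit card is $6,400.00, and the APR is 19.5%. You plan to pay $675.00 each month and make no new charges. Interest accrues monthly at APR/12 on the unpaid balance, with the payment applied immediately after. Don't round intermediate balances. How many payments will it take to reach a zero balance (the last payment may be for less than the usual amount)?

Monthly rate r = 19.5%/12 = 1.625% = 0.01625.
Recurrence: B ← B·(1+r) − $675.00.
Month 1: interest $104.00; balance after payment $5,829.00.
Month 2: interest $94.72; balance after payment $5,248.72.
Closed form: n = −ln(1 − rB₀/P)/ln(1+r) = −ln(0.84593)/ln(1.01625) ≈ 10.380, so the balance reaches zero during payment 11.

11 payments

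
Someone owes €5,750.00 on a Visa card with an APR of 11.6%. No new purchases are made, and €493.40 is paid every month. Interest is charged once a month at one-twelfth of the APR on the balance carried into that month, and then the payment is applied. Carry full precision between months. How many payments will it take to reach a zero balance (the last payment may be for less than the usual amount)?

Monthly rate r = 11.6%/12 = 0.966667% = 0.00966667.
Recurrence: B ← B·(1+r) − €493.40.
Month 1: interest €55.58; balance after payment €5,312.18.
Month 2: interest €51.35; balance after payment €4,870.13.
Closed form: n = −ln(1 − rB₀/P)/ln(1+r) = −ln(0.88735)/ln(1.00967) ≈ 12.424, so the balance reaches zero during payment 13.

13 months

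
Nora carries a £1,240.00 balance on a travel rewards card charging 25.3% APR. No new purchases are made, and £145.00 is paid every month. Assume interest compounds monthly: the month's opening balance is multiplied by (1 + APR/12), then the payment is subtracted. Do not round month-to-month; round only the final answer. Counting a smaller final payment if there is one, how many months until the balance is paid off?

Monthly rate r = 25.3%/12 = 2.10833% = 0.0210833.
Recurrence: B ← B·(1+r) − £145.00.
Month 1: interest £26.14; balance after payment £1,121.14.
Month 2: interest £23.64; balance after payment £999.78.
Closed form: n = −ln(1 − rB₀/P)/ln(1+r) = −ln(0.8197)/ln(1.02108) ≈ 9.529, so the balance reaches zero during payment 10.

10 payments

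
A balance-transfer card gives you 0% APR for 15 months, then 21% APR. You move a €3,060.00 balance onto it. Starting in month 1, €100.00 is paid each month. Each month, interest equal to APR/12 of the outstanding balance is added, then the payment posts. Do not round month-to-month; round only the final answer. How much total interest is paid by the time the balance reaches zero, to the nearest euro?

Promo months 1–15 at r₀ = 0%/12 = 0; months 16+ at r₁ = 21%/12 = 0.0175.
After month 15 (no interest yet): B = €3,060.00 − 15·€100.00 = €1,560.00.
Then at r₁ with €100.00/mo: n₂ = −ln(1 − r₁·B/P)/ln(1+r₁) ≈ 18.38 → 19 more payments.
Total paid = 33·€100.00 + €37.98 = €3,337.98; interest = €3,337.98 − €3,060.00 = €277.98.

€278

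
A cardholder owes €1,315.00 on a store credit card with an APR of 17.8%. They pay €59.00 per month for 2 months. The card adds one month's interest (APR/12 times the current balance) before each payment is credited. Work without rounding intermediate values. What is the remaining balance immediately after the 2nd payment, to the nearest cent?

Monthly rate r = 17.8%/12 = 1.48333% = 0.0148333.
Each month: B ← B·(1+r) − €59.00.
Month 1: interest €19.51; balance after payment €1,275.51.
Month 2: interest €18.92; balance after payment €1,235.43.

€1,235.43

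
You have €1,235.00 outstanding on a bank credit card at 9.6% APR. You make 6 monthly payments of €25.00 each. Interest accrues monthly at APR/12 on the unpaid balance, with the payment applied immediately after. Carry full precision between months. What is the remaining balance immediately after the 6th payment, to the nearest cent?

€1,142.45

Monthly rate r = 9.6%/12 = 0.8% = 0.008.
Each month: B ← B·(1+r) − €25.00.
Month 1: interest €9.88; balance after payment €1,219.88.
Month 2: interest €9.76; balance after payment €1,204.64.
Month 3: interest €9.64; balance after payment €1,189.28.
Month 4: interest €9.51; balance after payment €1,173.79.
Month 5: interest €9.39; balance after payment €1,158.18.
Month 6: interest €9.27; balance after payment €1,142.45.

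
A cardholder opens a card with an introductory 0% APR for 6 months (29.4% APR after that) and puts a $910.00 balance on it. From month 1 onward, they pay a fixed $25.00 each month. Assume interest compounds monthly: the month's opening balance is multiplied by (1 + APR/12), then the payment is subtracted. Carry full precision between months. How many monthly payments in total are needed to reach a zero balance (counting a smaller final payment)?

Promo months 1–6 at r₀ = 0%/12 = 0; months 7+ at r₁ = 29.4%/12 = 0.0245.
After month 6 (no interest yet): B = $910.00 − 6·$25.00 = $760.00.
Then at r₁ with $25.00/mo: n₂ = −ln(1 − r₁·B/P)/ln(1+r₁) ≈ 56.42 → 57 more payments.

63 months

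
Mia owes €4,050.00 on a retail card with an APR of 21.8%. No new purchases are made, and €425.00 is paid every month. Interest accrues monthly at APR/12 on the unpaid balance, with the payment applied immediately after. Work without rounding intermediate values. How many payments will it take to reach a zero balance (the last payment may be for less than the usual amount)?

11 payments

Monthly rate r = 21.8%/12 = 1.81667% = 0.0181667.
Recurrence: B ← B·(1+r) − €425.00.
Month 1: interest €73.58; balance after payment €3,698.57.
Month 2: interest €67.19; balance after payment €3,340.77.
Closed form: n = −ln(1 − rB₀/P)/ln(1+r) = −ln(0.82688)/ln(1.01817) ≈ 10.559, so the balance reaches zero during payment 11.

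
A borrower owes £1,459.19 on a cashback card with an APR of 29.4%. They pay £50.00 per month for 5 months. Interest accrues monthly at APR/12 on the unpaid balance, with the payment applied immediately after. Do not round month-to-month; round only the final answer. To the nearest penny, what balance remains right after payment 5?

£1,384.36

Monthly rate r = 29.4%/12 = 2.45% = 0.0245.
Each month: B ← B·(1+r) − £50.00.
Month 1: interest £35.75; balance after payment £1,444.94.
Month 2: interest £35.40; balance after payment £1,430.34.
Month 3: interest £35.04; balance after payment £1,415.38.
Month 4: interest £34.68; balance after payment £1,400.06.
Month 5: interest £34.30; balance after payment £1,384.36.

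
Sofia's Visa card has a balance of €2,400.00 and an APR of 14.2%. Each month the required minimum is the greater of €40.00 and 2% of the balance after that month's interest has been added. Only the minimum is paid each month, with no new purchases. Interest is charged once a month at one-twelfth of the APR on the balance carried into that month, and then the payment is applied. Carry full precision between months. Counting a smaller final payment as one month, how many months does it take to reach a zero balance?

98 months

Monthly rate r = 14.2%/12 = 1.18333% = 0.0118333.
While 2% of the post-interest balance exceeds €40.00, each month B ← (B·(1+r))·(1 − 0.02), i.e. B shrinks by the factor (1+r)·0.98 = 0.9916.
This holds for months 1–23. Entering month 24 the balance is €1,976.59; 2% of the post-interest balance is now below €40.00, so the flat €40.00 minimum applies from here.
From month 24 a fixed €40.00 at rate r clears €1,976.59 in 75 more payments. Total: 23 + 75 = 98 months.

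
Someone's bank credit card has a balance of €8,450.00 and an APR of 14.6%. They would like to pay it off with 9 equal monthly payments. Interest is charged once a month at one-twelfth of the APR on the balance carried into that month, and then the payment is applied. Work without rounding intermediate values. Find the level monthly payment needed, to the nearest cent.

€996.93

Monthly rate r = 14.6%/12 = 1.21667% = 0.0121667.
Level-payment amortization: P = B₀·r / (1 − (1+r)^(−n)) = 8450.00·0.0121667 / (1 − 1.01217^(−9)).
Denominator 1 − (1+r)^(−9) = 0.103125403.
P = 102.808 / 0.103125403 ≈ 996.93.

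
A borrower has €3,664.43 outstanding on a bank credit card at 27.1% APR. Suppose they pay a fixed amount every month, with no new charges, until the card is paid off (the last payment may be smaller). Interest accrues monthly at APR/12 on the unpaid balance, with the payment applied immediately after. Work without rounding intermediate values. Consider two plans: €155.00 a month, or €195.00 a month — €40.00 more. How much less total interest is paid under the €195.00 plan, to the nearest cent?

Monthly rate r = 27.1%/12 = 2.25833% = 0.0225833.
At €155.00/mo: n = ⌈−ln(1 − rB₀/P)/ln(1+r)⌉ = 35 payments (last €28.51); total interest = total paid − €3,664.43 = €1,634.08.
At €195.00/mo: 25 payments (last €143.15); total interest €1,158.72.
Interest saved = €1,634.08 − €1,158.72 = €475.36.

€475.36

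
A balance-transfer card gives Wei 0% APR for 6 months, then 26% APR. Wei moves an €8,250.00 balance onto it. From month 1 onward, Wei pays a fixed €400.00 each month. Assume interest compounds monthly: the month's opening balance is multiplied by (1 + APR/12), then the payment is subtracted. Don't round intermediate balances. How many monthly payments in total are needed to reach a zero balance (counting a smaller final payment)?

24 payments

Promo months 1–6 at r₀ = 0%/12 = 0; months 7+ at r₁ = 26%/12 = 0.0216667.
After month 6 (no interest yet): B = €8,250.00 − 6·€400.00 = €5,850.00.
Then at r₁ with €400.00/mo: n₂ = −ln(1 − r₁·B/P)/ln(1+r₁) ≈ 17.78 → 18 more payments.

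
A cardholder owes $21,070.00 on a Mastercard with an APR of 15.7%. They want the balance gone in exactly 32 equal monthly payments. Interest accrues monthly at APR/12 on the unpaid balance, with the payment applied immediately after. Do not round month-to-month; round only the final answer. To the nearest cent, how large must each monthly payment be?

$810.10

Monthly rate r = 15.7%/12 = 1.30833% = 0.0130833.
Level-payment amortization: P = B₀·r / (1 − (1+r)^(−n)) = 21070.00·0.0130833 / (1 − 1.01308^(−32)).
Denominator 1 − (1+r)^(−32) = 0.340287764.
P = 275.666 / 0.340287764 ≈ 810.10.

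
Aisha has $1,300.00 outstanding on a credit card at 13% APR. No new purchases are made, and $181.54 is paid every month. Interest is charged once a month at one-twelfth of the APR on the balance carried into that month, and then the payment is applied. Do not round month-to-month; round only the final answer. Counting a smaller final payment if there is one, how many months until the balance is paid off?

8 months

Monthly rate r = 13%/12 = 1.08333% = 0.0108333.
Recurrence: B ← B·(1+r) − $181.54.
Month 1: interest $14.08; balance after payment $1,132.54.
Month 2: interest $12.27; balance after payment $963.27.
Closed form: n = −ln(1 − rB₀/P)/ln(1+r) = −ln(0.92242)/ln(1.01083) ≈ 7.494, so the balance reaches zero during payment 8.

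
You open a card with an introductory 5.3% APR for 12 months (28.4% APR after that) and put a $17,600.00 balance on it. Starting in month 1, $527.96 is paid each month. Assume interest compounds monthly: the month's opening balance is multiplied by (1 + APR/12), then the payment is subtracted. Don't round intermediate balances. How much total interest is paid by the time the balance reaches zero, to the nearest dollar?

$6,303

Promo months 1–12 at r₀ = 5.3%/12 = 0.00441667; months 13+ at r₁ = 28.4%/12 = 0.0236667.
After month 12: iterate B ← B·(1+r₀) − $527.96 for 12 months → $12,064.09.
Then at r₁ with $527.96/mo: n₂ = −ln(1 − r₁·B/P)/ln(1+r₁) ≈ 33.27 → 34 more payments.
Total paid = 45·$527.96 + $144.58 = $23,902.78; interest = $23,902.78 − $17,600.00 = $6,302.78.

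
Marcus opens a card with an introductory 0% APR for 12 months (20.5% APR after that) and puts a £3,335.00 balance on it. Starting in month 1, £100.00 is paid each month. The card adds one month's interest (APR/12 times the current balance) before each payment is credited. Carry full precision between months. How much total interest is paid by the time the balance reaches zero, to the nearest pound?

Promo months 1–12 at r₀ = 0%/12 = 0; months 13+ at r₁ = 20.5%/12 = 0.0170833.
After month 12 (no interest yet): B = £3,335.00 − 12·£100.00 = £2,135.00.
Then at r₁ with £100.00/mo: n₂ = −ln(1 − r₁·B/P)/ln(1+r₁) ≈ 26.78 → 27 more payments.
Total paid = 38·£100.00 + £78.59 = £3,878.59; interest = £3,878.59 − £3,335.00 = £543.59.

£544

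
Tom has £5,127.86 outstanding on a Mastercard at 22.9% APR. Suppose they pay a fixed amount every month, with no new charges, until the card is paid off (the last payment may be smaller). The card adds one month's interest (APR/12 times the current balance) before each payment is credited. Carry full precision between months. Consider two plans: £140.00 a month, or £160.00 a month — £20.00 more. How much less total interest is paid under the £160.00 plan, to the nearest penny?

Monthly rate r = 22.9%/12 = 1.90833% = 0.0190833.
At £140.00/mo: n = ⌈−ln(1 − rB₀/P)/ln(1+r)⌉ = 64 payments (last £71.75); total interest = total paid − £5,127.86 = £3,763.89.
At £160.00/mo: 51 payments (last £4.73); total interest £2,876.87.
Interest saved = £3,763.89 − £2,876.87 = £887.02.

£887.02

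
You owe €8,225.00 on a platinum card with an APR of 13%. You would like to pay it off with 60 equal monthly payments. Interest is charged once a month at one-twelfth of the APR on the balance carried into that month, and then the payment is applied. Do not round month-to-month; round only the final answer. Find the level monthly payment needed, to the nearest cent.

€187.14

Monthly rate r = 13%/12 = 1.08333% = 0.0108333.
Level-payment amortization: P = B₀·r / (1 − (1+r)^(−n)) = 8225.00·0.0108333 / (1 − 1.01083^(−60)).
Denominator 1 − (1+r)^(−60) = 0.476126162.
P = 89.1042 / 0.476126162 ≈ 187.14.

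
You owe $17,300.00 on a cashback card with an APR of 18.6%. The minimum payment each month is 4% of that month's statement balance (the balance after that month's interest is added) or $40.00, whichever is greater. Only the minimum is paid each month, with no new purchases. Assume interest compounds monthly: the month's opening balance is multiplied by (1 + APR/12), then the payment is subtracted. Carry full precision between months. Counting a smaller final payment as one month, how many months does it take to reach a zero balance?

Monthly rate r = 18.6%/12 = 1.55% = 0.0155.
While 4% of the post-interest balance exceeds $40.00, each month B ← (B·(1+r))·(1 − 0.04), i.e. B shrinks by the factor (1+r)·0.96 = 0.97488.
This holds for months 1–113. Entering month 114 the balance is $976.17; 4% of the post-interest balance is now below $40.00, so the flat $40.00 minimum applies from here.
From month 114 a fixed $40.00 at rate r clears $976.17 in 31 more payments. Total: 113 + 31 = 144 months.

144 months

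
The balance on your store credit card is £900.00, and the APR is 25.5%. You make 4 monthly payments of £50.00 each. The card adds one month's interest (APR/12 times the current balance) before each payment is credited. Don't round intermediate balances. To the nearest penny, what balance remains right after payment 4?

Monthly rate r = 25.5%/12 = 2.125% = 0.02125.
Each month: B ← B·(1+r) − £50.00.
Month 1: interest £19.12; balance after payment £869.12.
Month 2: interest £18.47; balance after payment £837.59.
Month 3: interest £17.80; balance after payment £805.39.
Month 4: interest £17.11; balance after payment £772.51.

£772.51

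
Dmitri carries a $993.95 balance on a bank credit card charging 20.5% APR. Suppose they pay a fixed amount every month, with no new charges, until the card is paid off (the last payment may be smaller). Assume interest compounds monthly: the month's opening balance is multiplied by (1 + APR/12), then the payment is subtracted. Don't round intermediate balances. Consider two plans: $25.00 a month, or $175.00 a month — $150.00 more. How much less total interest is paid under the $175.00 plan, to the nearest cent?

$623.52

Monthly rate r = 20.5%/12 = 1.70833% = 0.0170833.
At $25.00/mo: n = ⌈−ln(1 − rB₀/P)/ln(1+r)⌉ = 68 payments (last $3.00); total interest = total paid − $993.95 = $684.05.
At $175.00/mo: 7 payments (last $4.48); total interest $60.53.
Interest saved = $684.05 − $60.53 = $623.52.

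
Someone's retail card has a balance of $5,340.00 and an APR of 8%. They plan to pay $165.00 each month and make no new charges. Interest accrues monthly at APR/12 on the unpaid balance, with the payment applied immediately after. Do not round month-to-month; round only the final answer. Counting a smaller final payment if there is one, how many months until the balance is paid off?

37 months

Monthly rate r = 8%/12 = 0.666667% = 0.00666667.
Recurrence: B ← B·(1+r) − $165.00.
Month 1: interest $35.60; balance after payment $5,210.60.
Month 2: interest $34.74; balance after payment $5,080.34.
Closed form: n = −ln(1 − rB₀/P)/ln(1+r) = −ln(0.78424)/ln(1.00667) ≈ 36.577, so the balance reaches zero during payment 37.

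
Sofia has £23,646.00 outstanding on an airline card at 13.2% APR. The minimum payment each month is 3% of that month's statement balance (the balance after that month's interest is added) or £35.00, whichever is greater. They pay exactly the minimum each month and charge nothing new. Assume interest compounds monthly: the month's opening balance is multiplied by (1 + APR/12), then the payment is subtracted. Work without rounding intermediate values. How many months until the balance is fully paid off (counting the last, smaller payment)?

196 months

Monthly rate r = 13.2%/12 = 1.1% = 0.011.
While 3% of the post-interest balance exceeds £35.00, each month B ← (B·(1+r))·(1 − 0.03), i.e. B shrinks by the factor (1+r)·0.97 = 0.98067.
This holds for months 1–155. Entering month 156 the balance is £1,147.64; 3% of the post-interest balance is now below £35.00, so the flat £35.00 minimum applies from here.
From month 156 a fixed £35.00 at rate r clears £1,147.64 in 41 more payments. Total: 155 + 41 = 196 months.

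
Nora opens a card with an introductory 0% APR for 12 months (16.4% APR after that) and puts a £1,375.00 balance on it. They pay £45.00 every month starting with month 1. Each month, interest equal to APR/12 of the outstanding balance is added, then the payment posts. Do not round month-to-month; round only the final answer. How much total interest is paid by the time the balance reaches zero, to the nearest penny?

Promo months 1–12 at r₀ = 0%/12 = 0; months 13+ at r₁ = 16.4%/12 = 0.0136667.
After month 12 (no interest yet): B = £1,375.00 − 12·£45.00 = £835.00.
Then at r₁ with £45.00/mo: n₂ = −ln(1 − r₁·B/P)/ln(1+r₁) ≈ 21.55 → 22 more payments.
Total paid = 33·£45.00 + £24.70 = £1,509.70; interest = £1,509.70 − £1,375.00 = £134.70.

£134.70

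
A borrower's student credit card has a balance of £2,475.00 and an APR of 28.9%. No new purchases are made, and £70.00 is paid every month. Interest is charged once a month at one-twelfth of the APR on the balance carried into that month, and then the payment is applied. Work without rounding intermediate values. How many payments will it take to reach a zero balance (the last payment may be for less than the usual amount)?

81 payments

Monthly rate r = 28.9%/12 = 2.40833% = 0.0240833.
Recurrence: B ← B·(1+r) − £70.00.
Month 1: interest £59.61; balance after payment £2,464.61.
Month 2: interest £59.36; balance after payment £2,453.96.
Closed form: n = −ln(1 − rB₀/P)/ln(1+r) = −ln(0.14848)/ln(1.02408) ≈ 80.145, so the balance reaches zero during payment 81.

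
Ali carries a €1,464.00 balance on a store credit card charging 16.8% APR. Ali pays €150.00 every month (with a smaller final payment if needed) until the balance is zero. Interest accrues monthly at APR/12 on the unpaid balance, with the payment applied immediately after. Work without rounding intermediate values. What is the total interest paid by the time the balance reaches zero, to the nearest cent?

€121.43

Monthly rate r = 16.8%/12 = 1.4% = 0.014.
Payoff takes n = ⌈−ln(1 − rB₀/P)/ln(1+r)⌉ = ⌈10.568⌉ = 11 payments; the last is €85.43.
Total paid = 10·€150.00 + €85.43 = €1,585.43.
Total interest = total paid − principal = €1,585.43 − €1,464.00 = €121.43.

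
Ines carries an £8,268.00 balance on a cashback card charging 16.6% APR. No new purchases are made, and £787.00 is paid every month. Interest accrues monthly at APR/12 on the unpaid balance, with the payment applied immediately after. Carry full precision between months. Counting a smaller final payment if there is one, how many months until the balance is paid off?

12 payments

Monthly rate r = 16.6%/12 = 1.38333% = 0.0138333.
Recurrence: B ← B·(1+r) − £787.00.
Month 1: interest £114.37; balance after payment £7,595.37.
Month 2: interest £105.07; balance after payment £6,913.44.
Closed form: n = −ln(1 − rB₀/P)/ln(1+r) = −ln(0.85467)/ln(1.01383) ≈ 11.431, so the balance reaches zero during payment 12.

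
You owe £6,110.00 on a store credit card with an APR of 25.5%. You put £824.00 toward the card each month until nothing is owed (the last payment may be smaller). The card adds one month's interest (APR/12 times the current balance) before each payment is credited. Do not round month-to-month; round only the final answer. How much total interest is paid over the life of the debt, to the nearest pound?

£610

Monthly rate r = 25.5%/12 = 2.125% = 0.02125.
Payoff takes n = ⌈−ln(1 − rB₀/P)/ln(1+r)⌉ = ⌈8.154⌉ = 9 payments; the last is £128.32.
Total paid = 8·£824.00 + £128.32 = £6,720.32.
Total interest = total paid − principal = £6,720.32 − £6,110.00 = £610.32.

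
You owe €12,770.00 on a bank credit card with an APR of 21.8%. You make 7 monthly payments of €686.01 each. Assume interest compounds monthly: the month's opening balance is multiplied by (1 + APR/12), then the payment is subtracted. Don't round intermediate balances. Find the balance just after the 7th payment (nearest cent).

Monthly rate r = 21.8%/12 = 1.81667% = 0.0181667.
Each month: B ← B·(1+r) − €686.01.
Month 1: interest €231.99; balance after payment €12,315.98.
Month 2: interest €223.74; balance after payment €11,853.71.
Month 3: interest €215.34; balance after payment €11,383.04.
Month 4: interest €206.79; balance after payment €10,903.82.
Month 5: interest €198.09; balance after payment €10,415.90.
Month 6: interest €189.22; balance after payment €9,919.11.
Month 7: interest €180.20; balance after payment €9,413.30.

€9,413.30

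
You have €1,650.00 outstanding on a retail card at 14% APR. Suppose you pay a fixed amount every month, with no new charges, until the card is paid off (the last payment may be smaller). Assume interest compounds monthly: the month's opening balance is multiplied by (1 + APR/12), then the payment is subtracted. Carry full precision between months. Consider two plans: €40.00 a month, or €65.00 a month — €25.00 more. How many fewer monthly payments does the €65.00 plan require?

Monthly rate r = 14%/12 = 1.16667% = 0.0116667.
At €40.00/mo: n = ⌈−ln(1 − rB₀/P)/ln(1+r)⌉ = 57 payments (last €23.44); total interest = total paid − €1,650.00 = €613.44.
At €65.00/mo: 31 payments (last €18.13); total interest €318.13.
Payments saved = 57 − 31 = 26.

26 fewer payments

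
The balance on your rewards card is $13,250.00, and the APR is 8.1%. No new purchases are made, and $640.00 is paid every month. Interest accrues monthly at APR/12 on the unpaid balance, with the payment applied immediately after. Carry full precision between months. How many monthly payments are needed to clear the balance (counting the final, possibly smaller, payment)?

23 months

Monthly rate r = 8.1%/12 = 0.675% = 0.00675.
Recurrence: B ← B·(1+r) − $640.00.
Month 1: interest $89.44; balance after payment $12,699.44.
Month 2: interest $85.72; balance after payment $12,145.16.
Closed form: n = −ln(1 − rB₀/P)/ln(1+r) = −ln(0.86025)/ln(1.00675) ≈ 22.376, so the balance reaches zero during payment 23.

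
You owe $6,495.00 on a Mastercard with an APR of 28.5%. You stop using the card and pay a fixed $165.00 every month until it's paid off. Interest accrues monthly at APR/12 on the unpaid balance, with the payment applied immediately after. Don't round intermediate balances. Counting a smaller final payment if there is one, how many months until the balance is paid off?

Monthly rate r = 28.5%/12 = 2.375% = 0.02375.
Recurrence: B ← B·(1+r) − $165.00.
Month 1: interest $154.26; balance after payment $6,484.26.
Month 2: interest $154.00; balance after payment $6,473.26.
Closed form: n = −ln(1 − rB₀/P)/ln(1+r) = −ln(0.065114)/ln(1.02375) ≈ 116.376, so the balance reaches zero during payment 117.

117 payments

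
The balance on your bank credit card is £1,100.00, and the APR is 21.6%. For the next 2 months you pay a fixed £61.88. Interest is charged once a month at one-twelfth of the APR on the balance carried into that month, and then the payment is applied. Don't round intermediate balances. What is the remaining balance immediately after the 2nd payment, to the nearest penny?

£1,015.08

Monthly rate r = 21.6%/12 = 1.8% = 0.018.
Each month: B ← B·(1+r) − £61.88.
Month 1: interest £19.80; balance after payment £1,057.92.
Month 2: interest £19.04; balance after payment £1,015.08.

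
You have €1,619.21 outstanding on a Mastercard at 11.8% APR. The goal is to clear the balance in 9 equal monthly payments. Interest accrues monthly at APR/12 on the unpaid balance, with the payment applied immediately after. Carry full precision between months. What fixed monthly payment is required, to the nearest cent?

Monthly rate r = 11.8%/12 = 0.983333% = 0.00983333.
Level-payment amortization: P = B₀·r / (1 − (1+r)^(−n)) = 1619.21·0.00983333 / (1 − 1.00983^(−9)).
Denominator 1 − (1+r)^(−9) = 0.0843011242.
P = 15.9222 / 0.0843011242 ≈ 188.87.

€188.87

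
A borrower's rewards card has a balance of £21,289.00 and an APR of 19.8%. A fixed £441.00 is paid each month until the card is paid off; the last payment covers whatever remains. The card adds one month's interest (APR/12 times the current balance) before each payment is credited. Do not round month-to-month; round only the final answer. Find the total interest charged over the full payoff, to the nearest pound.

Monthly rate r = 19.8%/12 = 1.65% = 0.0165.
Payoff takes n = ⌈−ln(1 − rB₀/P)/ln(1+r)⌉ = ⌈97.292⌉ = 98 payments; the last is £129.65.
Total paid = 97·£441.00 + £129.65 = £42,906.65.
Total interest = total paid − principal = £42,906.65 − £21,289.00 = £21,617.65.

£21,618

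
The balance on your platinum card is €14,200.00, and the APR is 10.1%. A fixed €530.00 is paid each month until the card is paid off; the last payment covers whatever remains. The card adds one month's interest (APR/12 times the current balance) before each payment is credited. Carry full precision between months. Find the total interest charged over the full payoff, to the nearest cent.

€1,959.71

Monthly rate r = 10.1%/12 = 0.841667% = 0.00841667.
Payoff takes n = ⌈−ln(1 − rB₀/P)/ln(1+r)⌉ = ⌈30.489⌉ = 31 payments; the last is €259.71.
Total paid = 30·€530.00 + €259.71 = €16,159.71.
Total interest = total paid − principal = €16,159.71 − €14,200.00 = €1,959.71.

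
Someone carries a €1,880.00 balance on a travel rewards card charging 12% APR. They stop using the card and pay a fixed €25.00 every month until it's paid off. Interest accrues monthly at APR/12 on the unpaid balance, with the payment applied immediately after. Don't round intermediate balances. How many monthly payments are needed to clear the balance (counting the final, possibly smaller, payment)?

141 months

Monthly rate r = 12%/12 = 1% = 0.01.
Recurrence: B ← B·(1+r) − €25.00.
Month 1: interest €18.80; balance after payment €1,873.80.
Month 2: interest €18.74; balance after payment €1,867.54.
Closed form: n = −ln(1 − rB₀/P)/ln(1+r) = −ln(0.248)/ln(1.01) ≈ 140.129, so the balance reaches zero during payment 141.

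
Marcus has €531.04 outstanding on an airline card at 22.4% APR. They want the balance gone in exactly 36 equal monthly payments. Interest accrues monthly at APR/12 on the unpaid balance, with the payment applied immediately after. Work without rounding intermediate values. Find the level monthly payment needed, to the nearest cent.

€20.39

Monthly rate r = 22.4%/12 = 1.86667% = 0.0186667.
Level-payment amortization: P = B₀·r / (1 − (1+r)^(−n)) = 531.04·0.0186667 / (1 − 1.01867^(−36)).
Denominator 1 − (1+r)^(−36) = 0.486140283.
P = 9.91275 / 0.486140283 ≈ 20.39.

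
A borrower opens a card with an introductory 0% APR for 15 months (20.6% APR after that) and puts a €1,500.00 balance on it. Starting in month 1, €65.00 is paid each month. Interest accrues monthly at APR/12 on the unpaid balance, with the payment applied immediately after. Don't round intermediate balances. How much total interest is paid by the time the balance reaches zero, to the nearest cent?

Promo months 1–15 at r₀ = 0%/12 = 0; months 16+ at r₁ = 20.6%/12 = 0.0171667.
After month 15 (no interest yet): B = €1,500.00 − 15·€65.00 = €525.00.
Then at r₁ with €65.00/mo: n₂ = −ln(1 − r₁·B/P)/ln(1+r₁) ≈ 8.77 → 9 more payments.
Total paid = 23·€65.00 + €50.09 = €1,545.09; interest = €1,545.09 − €1,500.00 = €45.09.

€45.09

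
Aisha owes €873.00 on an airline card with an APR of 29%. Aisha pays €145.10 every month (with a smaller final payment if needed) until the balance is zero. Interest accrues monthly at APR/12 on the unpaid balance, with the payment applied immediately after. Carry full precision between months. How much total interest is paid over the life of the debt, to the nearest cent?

€82.15

Monthly rate r = 29%/12 = 2.41667% = 0.0241667.
Payoff takes n = ⌈−ln(1 − rB₀/P)/ln(1+r)⌉ = ⌈6.580⌉ = 7 payments; the last is €84.55.
Total paid = 6·€145.10 + €84.55 = €955.15.
Total interest = total paid − principal = €955.15 − €873.00 = €82.15.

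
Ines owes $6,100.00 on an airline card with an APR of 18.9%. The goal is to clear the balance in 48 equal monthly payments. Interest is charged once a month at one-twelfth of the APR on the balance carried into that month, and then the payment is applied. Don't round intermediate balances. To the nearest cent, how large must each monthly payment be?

$182.07

Monthly rate r = 18.9%/12 = 1.575% = 0.01575.
Level-payment amortization: P = B₀·r / (1 − (1+r)^(−n)) = 6100.00·0.01575 / (1 − 1.01575^(−48)).
Denominator 1 − (1+r)^(−48) = 0.527684594.
P = 96.075 / 0.527684594 ≈ 182.07.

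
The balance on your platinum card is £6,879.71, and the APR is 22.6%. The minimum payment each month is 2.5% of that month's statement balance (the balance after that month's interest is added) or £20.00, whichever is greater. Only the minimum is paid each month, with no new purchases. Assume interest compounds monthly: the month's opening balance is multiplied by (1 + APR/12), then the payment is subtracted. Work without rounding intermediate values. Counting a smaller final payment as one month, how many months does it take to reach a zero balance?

398 months

Monthly rate r = 22.6%/12 = 1.88333% = 0.0188333.
While 2.5% of the post-interest balance exceeds £20.00, each month B ← (B·(1+r))·(1 − 0.025), i.e. B shrinks by the factor (1+r)·0.975 = 0.99336.
This holds for months 1–326. Entering month 327 the balance is £784.69; 2.5% of the post-interest balance is now below £20.00, so the flat £20.00 minimum applies from here.
From month 327 a fixed £20.00 at rate r clears £784.69 in 72 more payments. Total: 326 + 72 = 398 months.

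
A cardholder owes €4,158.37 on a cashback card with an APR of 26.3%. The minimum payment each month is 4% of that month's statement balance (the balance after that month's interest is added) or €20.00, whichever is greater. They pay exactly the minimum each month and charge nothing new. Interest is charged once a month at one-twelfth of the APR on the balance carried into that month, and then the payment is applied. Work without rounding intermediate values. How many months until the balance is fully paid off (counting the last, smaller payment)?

Monthly rate r = 26.3%/12 = 2.19167% = 0.0219167.
While 4% of the post-interest balance exceeds €20.00, each month B ← (B·(1+r))·(1 − 0.04), i.e. B shrinks by the factor (1+r)·0.96 = 0.98104.
This holds for months 1–112. Entering month 113 the balance is €487.34; 4% of the post-interest balance is now below €20.00, so the flat €20.00 minimum applies from here.
From month 113 a fixed €20.00 at rate r clears €487.34 in 36 more payments. Total: 112 + 36 = 148 months.

148 months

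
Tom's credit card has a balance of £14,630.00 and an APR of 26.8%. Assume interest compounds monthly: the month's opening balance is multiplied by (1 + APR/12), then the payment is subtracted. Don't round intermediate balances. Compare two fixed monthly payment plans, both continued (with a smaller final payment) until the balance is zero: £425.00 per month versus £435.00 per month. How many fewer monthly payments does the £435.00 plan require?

Monthly rate r = 26.8%/12 = 2.23333% = 0.0223333.
At £425.00/mo: n = ⌈−ln(1 − rB₀/P)/ln(1+r)⌉ = 67 payments (last £129.08); total interest = total paid − £14,630.00 = £13,549.08.
At £435.00/mo: 63 payments (last £420.60); total interest £12,760.60.
Payments saved = 67 − 63 = 4.

4 fewer payments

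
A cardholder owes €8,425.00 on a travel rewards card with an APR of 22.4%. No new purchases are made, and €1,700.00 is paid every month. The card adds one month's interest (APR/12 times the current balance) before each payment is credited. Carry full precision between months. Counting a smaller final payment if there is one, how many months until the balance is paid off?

6 payments

Monthly rate r = 22.4%/12 = 1.86667% = 0.0186667.
Recurrence: B ← B·(1+r) − €1,700.00.
Month 1: interest €157.27; balance after payment €6,882.27.
Month 2: interest €128.47; balance after payment €5,310.74.
Month 3: interest €99.13; balance after payment €3,709.87.
Month 4: interest €69.25; balance after payment €2,079.12.
Month 5: interest €38.81; balance after payment €417.93.
Month 6: interest €7.80; balance after payment €0.00.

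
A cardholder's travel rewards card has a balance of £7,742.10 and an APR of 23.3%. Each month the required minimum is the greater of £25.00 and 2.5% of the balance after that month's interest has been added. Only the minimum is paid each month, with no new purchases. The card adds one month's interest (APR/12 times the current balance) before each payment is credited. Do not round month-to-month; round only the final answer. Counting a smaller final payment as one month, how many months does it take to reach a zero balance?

414 months

Monthly rate r = 23.3%/12 = 1.94167% = 0.0194167.
While 2.5% of the post-interest balance exceeds £25.00, each month B ← (B·(1+r))·(1 − 0.025), i.e. B shrinks by the factor (1+r)·0.975 = 0.99393.
This holds for months 1–340. Entering month 341 the balance is £977.27; 2.5% of the post-interest balance is now below £25.00, so the flat £25.00 minimum applies from here.
From month 341 a fixed £25.00 at rate r clears £977.27 in 74 more payments. Total: 340 + 74 = 414 months.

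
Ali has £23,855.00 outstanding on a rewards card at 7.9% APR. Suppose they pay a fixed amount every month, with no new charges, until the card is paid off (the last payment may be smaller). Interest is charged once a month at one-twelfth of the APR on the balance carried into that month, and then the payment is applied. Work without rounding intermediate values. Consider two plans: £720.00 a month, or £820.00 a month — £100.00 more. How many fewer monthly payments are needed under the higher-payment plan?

5 fewer payments

Monthly rate r = 7.9%/12 = 0.658333% = 0.00658333.
At £720.00/mo: n = ⌈−ln(1 − rB₀/P)/ln(1+r)⌉ = 38 payments (last £359.09); total interest = total paid − £23,855.00 = £3,144.09.
At £820.00/mo: 33 payments (last £328.26); total interest £2,713.26.
Payments saved = 38 − 33 = 5.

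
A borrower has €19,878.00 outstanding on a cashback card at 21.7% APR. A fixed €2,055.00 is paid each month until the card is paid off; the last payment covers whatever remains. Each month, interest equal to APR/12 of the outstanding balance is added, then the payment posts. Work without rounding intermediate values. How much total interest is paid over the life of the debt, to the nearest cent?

Monthly rate r = 21.7%/12 = 1.80833% = 0.0180833.
Payoff takes n = ⌈−ln(1 − rB₀/P)/ln(1+r)⌉ = ⌈10.729⌉ = 11 payments; the last is €1,500.83.
Total paid = 10·€2,055.00 + €1,500.83 = €22,050.83.
Total interest = total paid − principal = €22,050.83 − €19,878.00 = €2,172.83.

€2,172.83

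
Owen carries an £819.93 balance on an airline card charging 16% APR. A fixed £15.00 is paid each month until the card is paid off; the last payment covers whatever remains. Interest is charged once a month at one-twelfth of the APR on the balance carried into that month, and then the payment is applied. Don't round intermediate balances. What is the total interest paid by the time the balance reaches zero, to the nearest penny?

Monthly rate r = 16%/12 = 1.33333% = 0.0133333.
Payoff takes n = ⌈−ln(1 − rB₀/P)/ln(1+r)⌉ = ⌈98.526⌉ = 99 payments; the last is £7.91.
Total paid = 98·£15.00 + £7.91 = £1,477.91.
Total interest = total paid − principal = £1,477.91 − £819.93 = £657.98.

£657.98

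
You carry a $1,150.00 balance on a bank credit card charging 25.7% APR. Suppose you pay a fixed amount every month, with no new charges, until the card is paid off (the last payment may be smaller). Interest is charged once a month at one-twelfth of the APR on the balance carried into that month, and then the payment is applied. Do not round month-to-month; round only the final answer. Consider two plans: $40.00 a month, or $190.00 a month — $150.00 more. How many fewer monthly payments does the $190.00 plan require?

39 fewer payments

Monthly rate r = 25.7%/12 = 2.14167% = 0.0214167.
At $40.00/mo: n = ⌈−ln(1 − rB₀/P)/ln(1+r)⌉ = 46 payments (last $5.40); total interest = total paid − $1,150.00 = $655.40.
At $190.00/mo: 7 payments (last $105.32); total interest $95.32.
Payments saved = 46 − 7 = 39.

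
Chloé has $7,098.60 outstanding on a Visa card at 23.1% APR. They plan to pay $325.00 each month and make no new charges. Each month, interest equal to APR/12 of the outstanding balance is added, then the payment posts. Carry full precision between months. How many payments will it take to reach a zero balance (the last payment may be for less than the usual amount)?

29 payments

Monthly rate r = 23.1%/12 = 1.925% = 0.01925.
Recurrence: B ← B·(1+r) − $325.00.
Month 1: interest $136.65; balance after payment $6,910.25.
Month 2: interest $133.02; balance after payment $6,718.27.
Closed form: n = −ln(1 − rB₀/P)/ln(1+r) = −ln(0.57954)/ln(1.01925) ≈ 28.610, so the balance reaches zero during payment 29.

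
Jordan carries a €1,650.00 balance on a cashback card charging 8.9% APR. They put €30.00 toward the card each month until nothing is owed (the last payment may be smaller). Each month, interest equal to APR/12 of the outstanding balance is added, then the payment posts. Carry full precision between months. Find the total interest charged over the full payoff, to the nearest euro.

Monthly rate r = 8.9%/12 = 0.741667% = 0.00741667.
Payoff takes n = ⌈−ln(1 − rB₀/P)/ln(1+r)⌉ = ⌈70.928⌉ = 71 payments; the last is €27.85.
Total paid = 70·€30.00 + €27.85 = €2,127.85.
Total interest = total paid − principal = €2,127.85 − €1,650.00 = €477.85.

€478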